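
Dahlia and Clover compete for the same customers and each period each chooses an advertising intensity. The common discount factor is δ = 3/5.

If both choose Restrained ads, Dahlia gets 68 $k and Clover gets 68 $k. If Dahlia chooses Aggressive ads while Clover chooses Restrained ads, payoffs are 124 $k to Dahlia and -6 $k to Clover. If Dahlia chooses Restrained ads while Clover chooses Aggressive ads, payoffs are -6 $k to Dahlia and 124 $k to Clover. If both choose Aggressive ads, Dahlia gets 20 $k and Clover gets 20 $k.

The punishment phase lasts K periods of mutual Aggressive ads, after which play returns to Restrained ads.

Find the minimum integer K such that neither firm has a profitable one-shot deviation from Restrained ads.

3

IC: δ(1−δ^K)/(1−δ) ≥ (124−68)/(68−20) = 7/6.
With δ = 3/5: need 1 − δ^K ≥ 7/6·(1−3/5)/(3/5), i.e. δ^K ≤ 0.2222.
Since (3/5)^2 = 0.3600 and (3/5)^3 = 0.2160, the smallest such K is 3.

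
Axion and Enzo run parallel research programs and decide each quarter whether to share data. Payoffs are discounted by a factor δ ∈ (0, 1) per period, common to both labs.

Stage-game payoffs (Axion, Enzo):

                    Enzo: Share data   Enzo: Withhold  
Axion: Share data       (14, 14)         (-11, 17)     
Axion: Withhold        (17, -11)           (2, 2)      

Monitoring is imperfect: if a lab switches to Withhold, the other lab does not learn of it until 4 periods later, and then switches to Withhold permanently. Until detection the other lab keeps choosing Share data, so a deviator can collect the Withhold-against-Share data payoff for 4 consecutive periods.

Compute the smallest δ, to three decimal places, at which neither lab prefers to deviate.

0.669

A deviator earns 17 for 4 periods, then 2 forever; cooperating earns 14 forever. Multiplying the IC by (1−δ):
14 ≥ 17(1−δ^4) + 2δ^4, so 15·δ^4 ≥ 3 and δ^4 ≥ 1/5.
δ ≥ (1/5)^(1/4) ≈ 0.669.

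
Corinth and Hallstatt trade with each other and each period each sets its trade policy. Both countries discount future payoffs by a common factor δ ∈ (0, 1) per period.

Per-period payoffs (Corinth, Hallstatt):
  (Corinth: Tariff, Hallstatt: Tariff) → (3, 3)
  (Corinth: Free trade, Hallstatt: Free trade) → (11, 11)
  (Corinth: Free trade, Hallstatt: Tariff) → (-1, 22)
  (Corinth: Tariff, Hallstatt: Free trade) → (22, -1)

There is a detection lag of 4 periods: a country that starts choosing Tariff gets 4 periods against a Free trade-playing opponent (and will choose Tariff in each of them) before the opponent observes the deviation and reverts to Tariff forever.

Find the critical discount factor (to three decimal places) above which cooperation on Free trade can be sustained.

0.872

Deviating for the 4 undetected periods gains 22−11 = 11 per period over cooperation, then loses 11−3 = 8 per period forever once punishment starts.
Gain: 11(1 + δ + … + δ^3); loss: 8·δ^4/(1−δ).
No profitable deviation ⇔ 11(1−δ^4) ≤ 8·δ^4, i.e. δ^4 ≥ 11/(11+8) = 11/19.
Hence δ ≥ (11/19)^(1/4) ≈ 0.872.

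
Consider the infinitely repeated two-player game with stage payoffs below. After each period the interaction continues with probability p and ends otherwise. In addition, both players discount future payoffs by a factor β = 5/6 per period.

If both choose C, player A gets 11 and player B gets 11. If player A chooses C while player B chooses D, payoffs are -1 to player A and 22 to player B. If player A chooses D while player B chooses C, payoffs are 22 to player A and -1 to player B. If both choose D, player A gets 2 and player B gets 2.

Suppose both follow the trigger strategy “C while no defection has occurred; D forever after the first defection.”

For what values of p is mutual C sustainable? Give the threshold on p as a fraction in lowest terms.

With continuation probability p and discount β, the effective per-period discount factor is βp.
Grim-trigger IC: βp ≥ (22−11)/(22−2) = 11/20.
So p ≥ (11/20)/(5/6) = 33/50.

33/50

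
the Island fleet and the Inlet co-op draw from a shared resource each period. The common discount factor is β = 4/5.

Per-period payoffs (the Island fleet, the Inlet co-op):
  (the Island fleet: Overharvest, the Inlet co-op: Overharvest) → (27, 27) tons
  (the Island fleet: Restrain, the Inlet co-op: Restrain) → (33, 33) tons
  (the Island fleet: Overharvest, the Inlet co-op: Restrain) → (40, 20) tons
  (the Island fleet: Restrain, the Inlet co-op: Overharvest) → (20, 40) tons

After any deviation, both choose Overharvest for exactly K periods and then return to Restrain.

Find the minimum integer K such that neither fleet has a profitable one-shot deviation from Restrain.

2

No profitable deviation requires (33−27)(β+…+β^K) ≥ 40−33, i.e. β+…+β^K ≥ 7/6 ≈ 1.1667.
With β = 4/5, the partial sums are K=1: 0.8000, K=2: 1.4400.
K = 2 is the first length at which the sum reaches 1.1667.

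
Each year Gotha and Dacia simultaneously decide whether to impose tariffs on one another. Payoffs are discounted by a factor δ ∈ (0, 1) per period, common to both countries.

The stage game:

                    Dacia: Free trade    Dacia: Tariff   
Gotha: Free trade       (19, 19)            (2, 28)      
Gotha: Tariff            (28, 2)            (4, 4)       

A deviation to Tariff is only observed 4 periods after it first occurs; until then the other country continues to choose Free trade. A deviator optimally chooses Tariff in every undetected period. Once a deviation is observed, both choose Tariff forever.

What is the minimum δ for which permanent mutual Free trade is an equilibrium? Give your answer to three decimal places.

A deviator earns 28 for 4 periods, then 4 forever; cooperating earns 19 forever. Multiplying the IC by (1−δ):
19 ≥ 28(1−δ^4) + 4δ^4, so 24·δ^4 ≥ 9 and δ^4 ≥ 3/8.
δ ≥ (3/8)^(1/4) ≈ 0.783.

0.783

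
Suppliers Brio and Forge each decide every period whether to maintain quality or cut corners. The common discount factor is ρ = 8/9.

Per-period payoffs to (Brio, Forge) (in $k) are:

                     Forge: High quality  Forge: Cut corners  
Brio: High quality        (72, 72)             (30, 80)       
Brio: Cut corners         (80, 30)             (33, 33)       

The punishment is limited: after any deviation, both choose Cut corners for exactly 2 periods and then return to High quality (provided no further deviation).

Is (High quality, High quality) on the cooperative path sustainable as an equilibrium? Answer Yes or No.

Yes

Comparing payoff streams over the 3 periods until play realigns: cooperate → 72(1+ρ+…+ρ^2); deviate → 80 + 33(ρ+…+ρ^2).
Cooperation is sustained iff (72−33)(ρ+…+ρ^2) ≥ 80−72.
ρ+…+ρ^2 = 8/9·(1−(8/9)^2)/(1−8/9) = 1.6790, and (80−72)/(72−33) = 0.2051.
1.6790 ≥ 0.2051, so cooperation is sustainable.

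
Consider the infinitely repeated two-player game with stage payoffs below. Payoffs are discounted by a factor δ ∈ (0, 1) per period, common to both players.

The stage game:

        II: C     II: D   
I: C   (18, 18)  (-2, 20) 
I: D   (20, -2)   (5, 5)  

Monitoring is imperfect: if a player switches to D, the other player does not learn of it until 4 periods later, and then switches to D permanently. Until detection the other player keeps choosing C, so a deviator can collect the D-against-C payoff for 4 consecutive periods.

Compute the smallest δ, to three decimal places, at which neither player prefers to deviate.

0.604

A deviator earns 20 for 4 periods, then 5 forever; cooperating earns 18 forever. Multiplying the IC by (1−δ):
18 ≥ 20(1−δ^4) + 5δ^4, so 15·δ^4 ≥ 2 and δ^4 ≥ 2/15.
δ ≥ (2/15)^(1/4) ≈ 0.604.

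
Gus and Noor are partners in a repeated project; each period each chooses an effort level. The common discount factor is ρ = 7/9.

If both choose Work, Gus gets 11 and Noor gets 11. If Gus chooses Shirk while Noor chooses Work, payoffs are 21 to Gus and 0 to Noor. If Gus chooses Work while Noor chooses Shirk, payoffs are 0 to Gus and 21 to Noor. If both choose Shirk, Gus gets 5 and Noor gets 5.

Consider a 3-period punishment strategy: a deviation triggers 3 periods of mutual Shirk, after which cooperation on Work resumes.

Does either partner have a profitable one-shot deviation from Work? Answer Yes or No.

No

A one-shot deviation gives 21 now, then 5 for 3 periods, then back to 11.
Gain from deviating: (21−11) today; loss: (11−5) in each of the next 3 periods.
No-deviation condition: (11−5)(ρ+…+ρ^3) ≥ 21−11, i.e. ρ+…+ρ^3 ≥ 5/3.
At ρ = 7/9: ρ+…+ρ^3 = 1.8532 ≥ 1.6667.
So cooperation is sustainable.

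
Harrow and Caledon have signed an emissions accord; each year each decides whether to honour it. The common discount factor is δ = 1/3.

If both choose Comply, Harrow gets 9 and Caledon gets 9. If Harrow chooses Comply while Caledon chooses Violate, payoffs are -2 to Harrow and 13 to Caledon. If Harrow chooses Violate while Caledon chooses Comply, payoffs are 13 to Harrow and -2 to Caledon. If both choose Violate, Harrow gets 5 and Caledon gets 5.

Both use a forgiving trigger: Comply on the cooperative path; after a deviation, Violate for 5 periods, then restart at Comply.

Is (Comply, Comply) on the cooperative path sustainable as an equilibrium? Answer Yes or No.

No

A one-shot deviation gives 13 now, then 5 for 5 periods, then back to 9.
Gain from deviating: (13−9) today; loss: (9−5) in each of the next 5 periods.
No-deviation condition: (9−5)(δ+…+δ^5) ≥ 13−9, i.e. δ+…+δ^5 ≥ 1.
At δ = 1/3: δ+…+δ^5 = 0.4979 < 1.0000.
So cooperation is not sustainable.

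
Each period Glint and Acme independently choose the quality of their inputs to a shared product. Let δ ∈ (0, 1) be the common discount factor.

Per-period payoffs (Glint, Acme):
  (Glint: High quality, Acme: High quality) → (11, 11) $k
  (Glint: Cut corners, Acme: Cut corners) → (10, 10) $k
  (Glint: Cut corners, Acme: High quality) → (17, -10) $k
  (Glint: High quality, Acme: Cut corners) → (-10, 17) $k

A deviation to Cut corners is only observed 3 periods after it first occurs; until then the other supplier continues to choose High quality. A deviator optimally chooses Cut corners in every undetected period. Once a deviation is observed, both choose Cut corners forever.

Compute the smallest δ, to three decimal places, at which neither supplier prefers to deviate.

The best deviation is to choose Cut corners for all 3 undetected periods, earning 17 each, then 10 forever once detected.
Deviation value: 17(1−δ^3)/(1−δ) + 10δ^3/(1−δ); cooperation value: 11/(1−δ).
IC: 11 ≥ 17(1−δ^3) + 10δ^3 = 17 − 7δ^3.
So δ^3 ≥ 6/7, giving δ ≥ (6/7)^(1/3) ≈ 0.950.

0.950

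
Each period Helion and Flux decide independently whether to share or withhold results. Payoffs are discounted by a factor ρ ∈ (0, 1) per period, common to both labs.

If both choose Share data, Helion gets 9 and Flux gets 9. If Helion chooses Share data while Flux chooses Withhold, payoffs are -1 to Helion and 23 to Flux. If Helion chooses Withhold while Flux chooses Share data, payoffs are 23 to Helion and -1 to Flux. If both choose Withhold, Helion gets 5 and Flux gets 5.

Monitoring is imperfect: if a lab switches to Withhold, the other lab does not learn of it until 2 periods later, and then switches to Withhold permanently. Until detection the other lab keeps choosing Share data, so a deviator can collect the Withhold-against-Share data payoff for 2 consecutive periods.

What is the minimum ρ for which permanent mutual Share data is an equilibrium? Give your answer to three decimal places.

A deviator earns 23 for 2 periods, then 5 forever; cooperating earns 9 forever. Multiplying the IC by (1−ρ):
9 ≥ 23(1−ρ^2) + 5ρ^2, so 18·ρ^2 ≥ 14 and ρ^2 ≥ 7/9.
ρ ≥ (7/9)^(1/2) ≈ 0.882.

0.882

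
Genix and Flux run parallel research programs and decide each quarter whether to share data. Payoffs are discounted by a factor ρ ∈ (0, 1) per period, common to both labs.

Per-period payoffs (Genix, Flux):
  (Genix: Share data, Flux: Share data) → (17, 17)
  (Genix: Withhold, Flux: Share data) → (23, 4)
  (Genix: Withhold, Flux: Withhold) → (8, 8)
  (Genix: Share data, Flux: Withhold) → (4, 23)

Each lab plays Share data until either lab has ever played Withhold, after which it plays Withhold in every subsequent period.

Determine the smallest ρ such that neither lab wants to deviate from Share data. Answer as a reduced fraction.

One-period gain from deviating is 23 − 17 = 6. The loss is 17 − 8 = 9 in every subsequent period, with present value 9·ρ/(1−ρ).
Deviation is unprofitable when 9·ρ/(1−ρ) ≥ 6, i.e. ρ/(1−ρ) ≥ 2/3.
Equivalently ρ ≥ 6/(6+9) = 2/5.

2/5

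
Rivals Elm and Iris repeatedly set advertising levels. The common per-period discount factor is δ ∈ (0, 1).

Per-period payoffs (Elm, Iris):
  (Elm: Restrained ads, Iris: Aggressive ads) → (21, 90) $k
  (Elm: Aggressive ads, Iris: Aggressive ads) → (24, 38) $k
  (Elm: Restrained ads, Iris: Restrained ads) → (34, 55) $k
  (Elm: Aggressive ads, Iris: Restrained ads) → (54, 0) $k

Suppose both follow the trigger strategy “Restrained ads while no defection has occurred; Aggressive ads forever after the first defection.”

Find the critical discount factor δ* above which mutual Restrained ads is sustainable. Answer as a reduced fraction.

35/52

For Elm: deviation gain 54−34 = 20, per-period punishment loss 34−24 = 10. IC gives δ ≥ 20/30 = 2/3.
For Iris: gain 35, loss 17 per period, so δ ≥ 35/52.
The tighter constraint is Iris's, so cooperation needs δ ≥ 35/52.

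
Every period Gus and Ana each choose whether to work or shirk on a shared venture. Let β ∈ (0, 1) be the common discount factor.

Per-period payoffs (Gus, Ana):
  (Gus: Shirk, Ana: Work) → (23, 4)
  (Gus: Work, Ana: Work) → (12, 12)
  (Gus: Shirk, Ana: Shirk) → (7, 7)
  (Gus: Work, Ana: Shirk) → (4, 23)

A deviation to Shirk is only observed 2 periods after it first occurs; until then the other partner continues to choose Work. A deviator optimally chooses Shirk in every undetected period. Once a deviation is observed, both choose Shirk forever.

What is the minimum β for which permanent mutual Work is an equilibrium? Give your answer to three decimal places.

Deviating for the 2 undetected periods gains 23−12 = 11 per period over cooperation, then loses 12−7 = 5 per period forever once punishment starts.
Gain: 11(1 + β + … + β^1); loss: 5·β^2/(1−β).
No profitable deviation ⇔ 11(1−β^2) ≤ 5·β^2, i.e. β^2 ≥ 11/(11+5) = 11/16.
Hence β ≥ (11/16)^(1/2) ≈ 0.829.

0.829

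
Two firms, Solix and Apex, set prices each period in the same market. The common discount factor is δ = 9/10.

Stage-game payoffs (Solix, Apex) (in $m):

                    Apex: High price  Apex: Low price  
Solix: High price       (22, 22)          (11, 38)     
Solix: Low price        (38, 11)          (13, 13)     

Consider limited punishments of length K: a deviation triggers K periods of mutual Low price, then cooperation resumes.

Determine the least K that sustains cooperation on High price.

No profitable deviation requires (22−13)(δ+…+δ^K) ≥ 38−22, i.e. δ+…+δ^K ≥ 16/9 ≈ 1.7778.
With δ = 9/10, the partial sums are K=1: 0.9000, K=2: 1.7100, K=3: 2.4390.
K = 3 is the first length at which the sum reaches 1.7778.

3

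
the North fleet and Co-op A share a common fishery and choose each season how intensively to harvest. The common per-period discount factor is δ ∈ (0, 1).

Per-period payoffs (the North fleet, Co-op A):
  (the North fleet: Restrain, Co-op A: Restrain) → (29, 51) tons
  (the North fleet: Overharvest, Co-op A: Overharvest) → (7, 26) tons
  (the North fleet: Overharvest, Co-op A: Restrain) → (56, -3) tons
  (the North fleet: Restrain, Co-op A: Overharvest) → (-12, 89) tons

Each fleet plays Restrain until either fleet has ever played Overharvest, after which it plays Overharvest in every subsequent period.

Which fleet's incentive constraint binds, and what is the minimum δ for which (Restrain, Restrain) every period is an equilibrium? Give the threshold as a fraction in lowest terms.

the North fleet's threshold: (56−29)/(56−7) = 27/49.
Co-op A's threshold: (89−51)/(89−26) = 38/63.
27/49 < 38/63, so Co-op A binds and δ* = 38/63.

Co-op A; δ ≥ 38/63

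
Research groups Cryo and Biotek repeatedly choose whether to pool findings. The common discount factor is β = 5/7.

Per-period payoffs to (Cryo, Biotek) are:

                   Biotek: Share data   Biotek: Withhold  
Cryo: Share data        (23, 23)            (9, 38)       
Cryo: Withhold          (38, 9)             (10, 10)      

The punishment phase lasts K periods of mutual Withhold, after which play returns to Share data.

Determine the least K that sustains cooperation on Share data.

2

No profitable deviation requires (23−10)(β+…+β^K) ≥ 38−23, i.e. β+…+β^K ≥ 15/13 ≈ 1.1538.
With β = 5/7, the partial sums are K=1: 0.7143, K=2: 1.2245.
K = 2 is the first length at which the sum reaches 1.1538.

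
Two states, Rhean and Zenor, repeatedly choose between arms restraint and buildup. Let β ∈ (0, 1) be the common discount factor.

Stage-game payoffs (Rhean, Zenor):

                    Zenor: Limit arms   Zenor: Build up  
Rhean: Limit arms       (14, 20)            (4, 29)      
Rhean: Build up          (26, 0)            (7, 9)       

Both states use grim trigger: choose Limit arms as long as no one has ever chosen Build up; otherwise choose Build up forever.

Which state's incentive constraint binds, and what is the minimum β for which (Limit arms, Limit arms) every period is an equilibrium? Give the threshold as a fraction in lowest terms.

Rhean; β ≥ 12/19

Rhean: cooperation gives 14 each period; deviation gives 26 once then 7 forever.
  14/(1−β) ≥ 26 + 7β/(1−β) ⇒ β ≥ 12/19.
Zenor: cooperation gives 20 each period; deviation gives 29 once then 9 forever.
  β ≥ 9/20.
Both must hold, so the binding constraint is Rhean's: β ≥ 12/19.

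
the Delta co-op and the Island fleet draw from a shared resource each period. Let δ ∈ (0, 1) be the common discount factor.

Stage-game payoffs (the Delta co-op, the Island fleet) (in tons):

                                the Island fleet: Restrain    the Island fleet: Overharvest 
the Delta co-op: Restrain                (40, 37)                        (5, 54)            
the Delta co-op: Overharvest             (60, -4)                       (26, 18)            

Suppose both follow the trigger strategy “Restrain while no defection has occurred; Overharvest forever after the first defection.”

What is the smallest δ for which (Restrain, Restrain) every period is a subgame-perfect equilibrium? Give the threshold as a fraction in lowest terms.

10/17

the Delta co-op's threshold: (60−40)/(60−26) = 10/17.
the Island fleet's threshold: (54−37)/(54−18) = 17/36.
10/17 > 17/36, so the Delta co-op binds and δ* = 10/17.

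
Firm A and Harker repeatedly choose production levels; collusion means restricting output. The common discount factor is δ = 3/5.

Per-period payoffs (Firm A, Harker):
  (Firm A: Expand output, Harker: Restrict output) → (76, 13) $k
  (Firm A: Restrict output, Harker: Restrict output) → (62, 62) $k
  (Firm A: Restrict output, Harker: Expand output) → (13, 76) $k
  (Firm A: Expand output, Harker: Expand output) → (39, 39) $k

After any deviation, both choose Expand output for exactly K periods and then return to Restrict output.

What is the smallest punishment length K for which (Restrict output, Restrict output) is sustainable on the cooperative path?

Need Σ_{k=1}^{K} δ^k ≥ (76−62)/(62−39) = 0.6087 at δ = 3/5.
At K = 1 the sum is 0.6000 < 0.6087; at K = 2 it is 0.9600 ≥ 0.6087.
So the minimum punishment length is K = 2.

2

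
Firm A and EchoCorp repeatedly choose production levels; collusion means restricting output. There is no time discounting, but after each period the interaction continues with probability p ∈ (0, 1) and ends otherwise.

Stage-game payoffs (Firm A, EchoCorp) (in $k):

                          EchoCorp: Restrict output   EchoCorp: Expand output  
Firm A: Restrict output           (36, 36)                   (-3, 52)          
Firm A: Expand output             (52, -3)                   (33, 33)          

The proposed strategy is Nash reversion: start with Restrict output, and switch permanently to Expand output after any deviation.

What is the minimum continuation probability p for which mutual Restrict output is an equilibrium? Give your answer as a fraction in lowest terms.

With no time discounting, the continuation probability p plays the role of the discount factor.
Grim-trigger IC: 36/(1−p) ≥ 52 + 33p/(1−p) ⇒ p ≥ (52−36)/(52−33) = 16/19.

16/19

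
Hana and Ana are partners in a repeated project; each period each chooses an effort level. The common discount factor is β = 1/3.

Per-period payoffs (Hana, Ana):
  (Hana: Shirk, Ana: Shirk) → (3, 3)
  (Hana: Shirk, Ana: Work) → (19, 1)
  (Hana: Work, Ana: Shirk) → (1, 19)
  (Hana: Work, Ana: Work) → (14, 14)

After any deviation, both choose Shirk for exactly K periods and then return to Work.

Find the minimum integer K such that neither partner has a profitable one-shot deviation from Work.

3

IC: β(1−β^K)/(1−β) ≥ (19−14)/(14−3) = 5/11.
With β = 1/3: need 1 − β^K ≥ 5/11·(1−1/3)/(1/3), i.e. β^K ≤ 0.0909.
Since (1/3)^2 = 0.1111 and (1/3)^3 = 0.0370, the smallest such K is 3.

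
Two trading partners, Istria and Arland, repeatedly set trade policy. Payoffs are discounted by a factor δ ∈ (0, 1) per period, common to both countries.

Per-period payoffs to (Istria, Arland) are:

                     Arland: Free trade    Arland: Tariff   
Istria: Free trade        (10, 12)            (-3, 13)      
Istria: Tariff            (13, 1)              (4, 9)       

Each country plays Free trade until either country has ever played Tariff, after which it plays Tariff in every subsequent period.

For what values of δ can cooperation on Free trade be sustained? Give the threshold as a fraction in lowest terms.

1/3

Istria's threshold: (13−10)/(13−4) = 1/3.
Arland's threshold: (13−12)/(13−9) = 1/4.
1/3 > 1/4, so Istria binds and δ* = 1/3.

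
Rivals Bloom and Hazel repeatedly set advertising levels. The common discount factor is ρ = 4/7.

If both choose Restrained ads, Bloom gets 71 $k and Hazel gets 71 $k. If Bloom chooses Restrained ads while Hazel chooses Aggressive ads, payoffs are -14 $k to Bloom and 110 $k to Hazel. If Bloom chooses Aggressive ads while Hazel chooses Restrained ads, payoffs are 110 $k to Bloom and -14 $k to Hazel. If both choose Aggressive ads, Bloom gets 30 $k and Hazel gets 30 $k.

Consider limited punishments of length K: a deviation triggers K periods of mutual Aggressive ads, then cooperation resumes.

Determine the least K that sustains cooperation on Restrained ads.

IC: ρ(1−ρ^K)/(1−ρ) ≥ (110−71)/(71−30) = 39/41.
With ρ = 4/7: need 1 − ρ^K ≥ 39/41·(1−4/7)/(4/7), i.e. ρ^K ≤ 0.2866.
Since (4/7)^2 = 0.3265 and (4/7)^3 = 0.1866, the smallest such K is 3.

3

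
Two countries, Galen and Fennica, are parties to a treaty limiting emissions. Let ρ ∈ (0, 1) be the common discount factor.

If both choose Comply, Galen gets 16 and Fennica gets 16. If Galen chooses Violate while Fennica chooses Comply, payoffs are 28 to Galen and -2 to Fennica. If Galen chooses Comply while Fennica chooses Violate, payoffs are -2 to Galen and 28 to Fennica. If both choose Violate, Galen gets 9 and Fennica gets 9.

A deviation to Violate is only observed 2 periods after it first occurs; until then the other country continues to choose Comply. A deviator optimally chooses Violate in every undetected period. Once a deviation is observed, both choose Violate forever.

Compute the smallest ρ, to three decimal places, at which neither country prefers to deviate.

0.795

Deviating for the 2 undetected periods gains 28−16 = 12 per period over cooperation, then loses 16−9 = 7 per period forever once punishment starts.
Gain: 12(1 + ρ + … + ρ^1); loss: 7·ρ^2/(1−ρ).
No profitable deviation ⇔ 12(1−ρ^2) ≤ 7·ρ^2, i.e. ρ^2 ≥ 12/(12+7) = 12/19.
Hence ρ ≥ (12/19)^(1/2) ≈ 0.795.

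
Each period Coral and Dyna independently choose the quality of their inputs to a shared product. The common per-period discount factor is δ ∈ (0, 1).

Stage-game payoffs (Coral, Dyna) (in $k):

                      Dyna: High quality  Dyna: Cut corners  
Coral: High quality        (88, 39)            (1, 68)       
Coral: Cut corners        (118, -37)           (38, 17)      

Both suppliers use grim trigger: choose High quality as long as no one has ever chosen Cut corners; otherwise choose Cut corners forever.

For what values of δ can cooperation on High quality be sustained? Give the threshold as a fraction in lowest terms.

Coral: cooperation gives 88 each period; deviation gives 118 once then 38 forever.
  88/(1−δ) ≥ 118 + 38δ/(1−δ) ⇒ δ ≥ 30/80 = 3/8.
Dyna: cooperation gives 39 each period; deviation gives 68 once then 17 forever.
  δ ≥ 29/51.
Both must hold, so the binding constraint is Dyna's: δ ≥ 29/51.

29/51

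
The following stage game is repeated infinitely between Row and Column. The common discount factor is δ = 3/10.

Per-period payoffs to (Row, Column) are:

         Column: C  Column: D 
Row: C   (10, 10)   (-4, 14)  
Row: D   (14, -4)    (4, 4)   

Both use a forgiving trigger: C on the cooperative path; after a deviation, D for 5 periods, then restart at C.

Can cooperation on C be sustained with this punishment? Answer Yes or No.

A one-shot deviation gives 14 now, then 4 for 5 periods, then back to 10.
Gain from deviating: (14−10) today; loss: (10−4) in each of the next 5 periods.
No-deviation condition: (10−4)(δ+…+δ^5) ≥ 14−10, i.e. δ+…+δ^5 ≥ 2/3.
At δ = 3/10: δ+…+δ^5 = 0.4275 < 0.6667.
So cooperation is not sustainable.

No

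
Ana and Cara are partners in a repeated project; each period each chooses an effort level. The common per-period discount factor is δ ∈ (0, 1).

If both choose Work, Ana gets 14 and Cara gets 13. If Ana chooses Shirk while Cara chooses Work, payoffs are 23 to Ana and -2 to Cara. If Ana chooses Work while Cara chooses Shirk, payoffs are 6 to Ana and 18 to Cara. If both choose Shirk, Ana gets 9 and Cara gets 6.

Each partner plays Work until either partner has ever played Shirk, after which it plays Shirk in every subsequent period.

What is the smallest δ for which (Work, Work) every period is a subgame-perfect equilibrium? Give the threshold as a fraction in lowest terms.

Ana: cooperation gives 14 each period; deviation gives 23 once then 9 forever.
  14/(1−δ) ≥ 23 + 9δ/(1−δ) ⇒ δ ≥ 9/14.
Cara: cooperation gives 13 each period; deviation gives 18 once then 6 forever.
  δ ≥ 5/12.
Both must hold, so the binding constraint is Ana's: δ ≥ 9/14.

9/14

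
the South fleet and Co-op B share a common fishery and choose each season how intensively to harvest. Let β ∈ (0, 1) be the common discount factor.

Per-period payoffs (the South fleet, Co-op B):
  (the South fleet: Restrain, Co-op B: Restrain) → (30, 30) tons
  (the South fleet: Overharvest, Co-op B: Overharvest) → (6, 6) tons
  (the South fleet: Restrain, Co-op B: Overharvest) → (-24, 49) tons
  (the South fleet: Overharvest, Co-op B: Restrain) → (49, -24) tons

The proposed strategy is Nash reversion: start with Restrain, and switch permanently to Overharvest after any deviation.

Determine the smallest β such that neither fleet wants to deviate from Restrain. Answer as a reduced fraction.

Under grim trigger the critical discount factor is (T−C)/(T−P) with T = 49, C = 30, P = 6.
β* = (49−30)/(49−6) = 19/43.

19/43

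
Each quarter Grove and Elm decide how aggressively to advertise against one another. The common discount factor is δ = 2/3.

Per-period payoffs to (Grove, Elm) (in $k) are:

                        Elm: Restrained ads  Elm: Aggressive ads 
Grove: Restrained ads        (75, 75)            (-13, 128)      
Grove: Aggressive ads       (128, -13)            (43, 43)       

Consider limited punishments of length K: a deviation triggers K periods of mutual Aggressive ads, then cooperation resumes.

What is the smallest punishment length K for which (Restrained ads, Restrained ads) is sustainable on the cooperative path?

5

Need Σ_{k=1}^{K} δ^k ≥ (128−75)/(75−43) = 1.6562 at δ = 2/3.
At K = 4 the sum is 1.6049 < 1.6562; at K = 5 it is 1.7366 ≥ 1.6562.
So the minimum punishment length is K = 5.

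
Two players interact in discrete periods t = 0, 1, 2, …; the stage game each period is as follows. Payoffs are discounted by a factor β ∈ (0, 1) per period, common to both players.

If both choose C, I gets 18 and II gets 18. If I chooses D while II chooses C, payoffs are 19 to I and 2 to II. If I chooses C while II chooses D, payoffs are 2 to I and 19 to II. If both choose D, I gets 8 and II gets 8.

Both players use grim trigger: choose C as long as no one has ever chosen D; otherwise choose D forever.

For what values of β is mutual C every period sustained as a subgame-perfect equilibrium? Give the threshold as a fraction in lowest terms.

One-period gain from deviating is 19 − 18 = 1. The loss is 18 − 8 = 10 in every subsequent period, with present value 10·β/(1−β).
Deviation is unprofitable when 10·β/(1−β) ≥ 1, i.e. β/(1−β) ≥ 1/10.
Equivalently β ≥ 1/(1+10) = 1/11.

1/11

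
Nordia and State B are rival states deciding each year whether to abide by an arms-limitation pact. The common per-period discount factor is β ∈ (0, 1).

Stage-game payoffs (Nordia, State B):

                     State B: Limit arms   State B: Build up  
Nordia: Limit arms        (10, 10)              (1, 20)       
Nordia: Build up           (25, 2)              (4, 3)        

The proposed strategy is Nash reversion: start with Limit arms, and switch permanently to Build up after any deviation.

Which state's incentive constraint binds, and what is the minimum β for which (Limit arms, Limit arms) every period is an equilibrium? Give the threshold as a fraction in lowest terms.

For Nordia: deviation gain 25−10 = 15, per-period punishment loss 10−4 = 6. IC gives β ≥ 15/21 = 5/7.
For State B: gain 10, loss 7 per period, so β ≥ 10/17.
The tighter constraint is Nordia's, so cooperation needs β ≥ 5/7.

Nordia; β ≥ 5/7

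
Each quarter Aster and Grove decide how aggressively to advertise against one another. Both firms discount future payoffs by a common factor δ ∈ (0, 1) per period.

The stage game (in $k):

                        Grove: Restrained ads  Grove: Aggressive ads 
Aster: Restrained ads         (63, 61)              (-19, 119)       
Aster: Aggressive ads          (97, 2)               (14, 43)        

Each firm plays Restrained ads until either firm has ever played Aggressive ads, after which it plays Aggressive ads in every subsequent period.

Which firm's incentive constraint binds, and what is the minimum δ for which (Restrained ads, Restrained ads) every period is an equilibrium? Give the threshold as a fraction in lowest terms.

Grove; δ ≥ 29/38

Aster's threshold: (97−63)/(97−14) = 34/83.
Grove's threshold: (119−61)/(119−43) = 29/38.
34/83 < 29/38, so Grove binds and δ* = 29/38.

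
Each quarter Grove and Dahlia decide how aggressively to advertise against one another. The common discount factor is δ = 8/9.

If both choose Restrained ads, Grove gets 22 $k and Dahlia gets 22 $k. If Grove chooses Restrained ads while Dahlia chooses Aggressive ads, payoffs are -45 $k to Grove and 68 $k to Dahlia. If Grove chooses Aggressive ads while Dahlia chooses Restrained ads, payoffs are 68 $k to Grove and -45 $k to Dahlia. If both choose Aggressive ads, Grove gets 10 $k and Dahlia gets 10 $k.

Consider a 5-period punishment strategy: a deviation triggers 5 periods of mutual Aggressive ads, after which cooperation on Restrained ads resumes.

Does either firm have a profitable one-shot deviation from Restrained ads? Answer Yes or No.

Comparing payoff streams over the 6 periods until play realigns: cooperate → 22(1+δ+…+δ^5); deviate → 68 + 10(δ+…+δ^5).
Cooperation is sustained iff (22−10)(δ+…+δ^5) ≥ 68−22.
δ+…+δ^5 = 8/9·(1−(8/9)^5)/(1−8/9) = 3.5606, and (68−22)/(22−10) = 3.8333.
3.5606 < 3.8333, so cooperation is not sustainable.

Yes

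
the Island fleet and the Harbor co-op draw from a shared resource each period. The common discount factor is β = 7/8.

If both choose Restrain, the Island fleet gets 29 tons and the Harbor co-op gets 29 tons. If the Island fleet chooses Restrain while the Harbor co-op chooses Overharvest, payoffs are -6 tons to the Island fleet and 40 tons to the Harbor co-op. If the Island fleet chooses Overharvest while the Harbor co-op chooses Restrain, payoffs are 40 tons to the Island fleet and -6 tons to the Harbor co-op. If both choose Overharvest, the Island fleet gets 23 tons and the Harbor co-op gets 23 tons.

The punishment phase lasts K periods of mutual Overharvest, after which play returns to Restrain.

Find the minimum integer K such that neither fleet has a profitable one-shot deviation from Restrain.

IC: β(1−β^K)/(1−β) ≥ (40−29)/(29−23) = 11/6.
With β = 7/8: need 1 − β^K ≥ 11/6·(1−7/8)/(7/8), i.e. β^K ≤ 0.7381.
Since (7/8)^2 = 0.7656 and (7/8)^3 = 0.6699, the smallest such K is 3.

3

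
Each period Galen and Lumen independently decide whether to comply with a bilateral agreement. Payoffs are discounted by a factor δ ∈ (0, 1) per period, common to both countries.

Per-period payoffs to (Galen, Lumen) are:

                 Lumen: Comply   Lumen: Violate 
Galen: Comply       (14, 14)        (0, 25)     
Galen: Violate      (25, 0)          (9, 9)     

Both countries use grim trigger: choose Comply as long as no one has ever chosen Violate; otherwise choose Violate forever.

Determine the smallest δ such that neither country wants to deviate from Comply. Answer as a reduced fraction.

Cooperation forever yields 14 each period: 14/(1−δ).
Deviating yields 25 once, then 9 forever: 25 + 9δ/(1−δ).
No profitable deviation requires 14/(1−δ) ≥ 25 + 9δ/(1−δ).
Multiplying by (1−δ): 14 ≥ 25(1−δ) + 9δ = 25 − 16δ.
So 16δ ≥ 11, i.e. δ ≥ 11/16.

11/16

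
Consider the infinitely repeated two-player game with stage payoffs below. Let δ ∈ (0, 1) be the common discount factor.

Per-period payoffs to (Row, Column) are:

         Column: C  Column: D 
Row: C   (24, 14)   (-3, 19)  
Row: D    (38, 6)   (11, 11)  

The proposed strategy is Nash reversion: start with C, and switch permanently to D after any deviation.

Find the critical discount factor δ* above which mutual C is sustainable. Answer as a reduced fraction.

Row's threshold: (38−24)/(38−11) = 14/27.
Column's threshold: (19−14)/(19−11) = 5/8.
14/27 < 5/8, so Column binds and δ* = 5/8.

5/8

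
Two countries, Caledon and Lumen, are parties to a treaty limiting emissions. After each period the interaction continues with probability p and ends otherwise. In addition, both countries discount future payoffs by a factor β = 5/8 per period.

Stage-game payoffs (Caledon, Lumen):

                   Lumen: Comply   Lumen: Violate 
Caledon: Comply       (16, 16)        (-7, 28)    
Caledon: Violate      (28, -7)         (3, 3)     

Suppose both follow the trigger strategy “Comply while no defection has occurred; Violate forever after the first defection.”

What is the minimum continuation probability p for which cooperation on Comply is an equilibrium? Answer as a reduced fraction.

96/125

With continuation probability p and discount β, the effective per-period discount factor is βp.
Grim-trigger IC: βp ≥ (28−16)/(28−3) = 12/25.
So p ≥ (12/25)/(5/8) = 96/125.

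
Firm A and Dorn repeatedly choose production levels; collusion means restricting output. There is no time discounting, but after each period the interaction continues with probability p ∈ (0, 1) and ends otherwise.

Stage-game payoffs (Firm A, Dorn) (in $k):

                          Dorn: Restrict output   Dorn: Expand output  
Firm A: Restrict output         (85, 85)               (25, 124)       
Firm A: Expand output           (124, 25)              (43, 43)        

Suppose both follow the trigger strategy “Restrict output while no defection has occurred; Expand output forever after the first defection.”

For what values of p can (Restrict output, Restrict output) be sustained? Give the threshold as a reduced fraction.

13/27

With no time discounting, the continuation probability p plays the role of the discount factor.
Grim-trigger IC: 85/(1−p) ≥ 124 + 43p/(1−p) ⇒ p ≥ (124−85)/(124−43) = 13/27.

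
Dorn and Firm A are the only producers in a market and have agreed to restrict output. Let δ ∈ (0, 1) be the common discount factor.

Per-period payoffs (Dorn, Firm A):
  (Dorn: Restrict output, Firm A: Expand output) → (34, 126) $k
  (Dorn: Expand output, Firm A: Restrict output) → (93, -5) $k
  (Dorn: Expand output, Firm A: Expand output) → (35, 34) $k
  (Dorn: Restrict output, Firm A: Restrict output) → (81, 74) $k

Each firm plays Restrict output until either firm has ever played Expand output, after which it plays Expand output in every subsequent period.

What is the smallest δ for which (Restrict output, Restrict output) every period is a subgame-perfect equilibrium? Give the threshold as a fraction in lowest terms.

13/23

For Dorn: deviation gain 93−81 = 12, per-period punishment loss 81−35 = 46. IC gives δ ≥ 12/58 = 6/29.
For Firm A: gain 52, loss 40 per period, so δ ≥ 52/92 = 13/23.
The tighter constraint is Firm A's, so cooperation needs δ ≥ 13/23.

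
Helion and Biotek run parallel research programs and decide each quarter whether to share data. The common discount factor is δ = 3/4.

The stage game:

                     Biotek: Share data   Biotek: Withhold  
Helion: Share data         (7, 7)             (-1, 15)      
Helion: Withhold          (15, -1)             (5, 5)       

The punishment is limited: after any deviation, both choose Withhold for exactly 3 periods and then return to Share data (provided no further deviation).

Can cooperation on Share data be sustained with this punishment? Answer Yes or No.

Comparing payoff streams over the 4 periods until play realigns: cooperate → 7(1+δ+…+δ^3); deviate → 15 + 5(δ+…+δ^3).
Cooperation is sustained iff (7−5)(δ+…+δ^3) ≥ 15−7.
δ+…+δ^3 = 3/4·(1−(3/4)^3)/(1−3/4) = 1.7344, and (15−7)/(7−5) = 4.0000.
1.7344 < 4.0000, so cooperation is not sustainable.

No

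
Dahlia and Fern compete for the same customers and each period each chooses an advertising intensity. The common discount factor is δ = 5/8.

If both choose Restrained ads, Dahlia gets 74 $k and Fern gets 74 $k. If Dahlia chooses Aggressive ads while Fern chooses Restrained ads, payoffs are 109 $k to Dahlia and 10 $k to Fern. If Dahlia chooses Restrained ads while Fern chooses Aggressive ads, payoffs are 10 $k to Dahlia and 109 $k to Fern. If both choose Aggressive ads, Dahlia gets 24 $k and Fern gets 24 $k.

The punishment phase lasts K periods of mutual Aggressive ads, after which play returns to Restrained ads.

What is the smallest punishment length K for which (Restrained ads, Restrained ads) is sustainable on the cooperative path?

2

No profitable deviation requires (74−24)(δ+…+δ^K) ≥ 109−74, i.e. δ+…+δ^K ≥ 7/10 ≈ 0.7000.
With δ = 5/8, the partial sums are K=1: 0.6250, K=2: 1.0156.
K = 2 is the first length at which the sum reaches 0.7000.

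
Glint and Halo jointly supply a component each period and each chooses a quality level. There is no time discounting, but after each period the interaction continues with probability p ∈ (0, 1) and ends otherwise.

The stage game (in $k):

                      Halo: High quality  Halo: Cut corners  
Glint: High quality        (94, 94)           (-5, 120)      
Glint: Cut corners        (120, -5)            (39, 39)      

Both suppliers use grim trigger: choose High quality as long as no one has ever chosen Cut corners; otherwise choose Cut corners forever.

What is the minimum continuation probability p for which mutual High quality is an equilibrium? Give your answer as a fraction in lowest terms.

26/81

Expected cooperation value is 94 + p·94 + p²·94 + … = 94/(1−p); deviation gives 120 + p·39/(1−p).
94 ≥ 120(1−p) + 39p ⇒ 81p ≥ 26 ⇒ p ≥ 26/81.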